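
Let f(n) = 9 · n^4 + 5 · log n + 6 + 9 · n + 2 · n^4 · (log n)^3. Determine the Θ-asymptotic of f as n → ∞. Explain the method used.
f(n) ∈ Θ(n^4 · (log n)^3)

Compare the terms by growth order. For large n, n^a · (log n)^b dominates n^a' · (log n)^b' iff a > a', or (a = a' and b > b'). Ranking the 5 terms shows the dominant one is 2 · n^4 · (log n)^3. Hence f(n) ∈ Θ(n^4 · (log n)^3).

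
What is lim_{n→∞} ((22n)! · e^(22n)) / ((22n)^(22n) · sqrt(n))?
lim = sqrt(2π·22)

Stirling: (22n)! ~ sqrt(2π·22n) · (22n/e)^(22n). Hence
  (22n)! · e^(22n) / (22n)^(22n) ~ sqrt(2π·22n).
Dividing by sqrt(n): sqrt(2π·22n) / sqrt(n) = sqrt(2π·22) · n^((1−1)/2), so the limit is sqrt(2π·22).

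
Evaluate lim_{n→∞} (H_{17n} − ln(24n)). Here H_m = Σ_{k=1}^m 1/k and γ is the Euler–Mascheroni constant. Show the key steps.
lim = ln(17/24) + γ

By Euler-Maclaurin, H_m = ln m + γ + O(1/m). So
  H_{17n} − ln(24n) = ln(17n) + γ − ln(24n) + O(1/n)
                       = ln(17/24) + γ + O(1/n).
Hence the limit is ln(17/24) + γ.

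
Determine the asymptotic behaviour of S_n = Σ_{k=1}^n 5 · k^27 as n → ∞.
S_n ~ 5 · n^28 / 28

By integral comparison (Euler-Maclaurin), Σ_{k=1}^n 5 · k^27 = 5 · ∫_0^n x^27 dx + O(n^27) = 5 · n^28/28 + O(n^27). (Equivalently, Faulhaber's formula gives the same leading term.)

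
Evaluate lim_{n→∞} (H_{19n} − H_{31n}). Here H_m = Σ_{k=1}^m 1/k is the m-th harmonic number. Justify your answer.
lim = ln(19/31)

Euler-Maclaurin gives H_m = ln m + γ + 1/(2m) + O(1/m^2). The γ and O(1/m) terms cancel in the difference:
  H_{19n} − H_{31n} = ln(19n) − ln(31n) + O(1/n) = ln(19/31) + O(1/n).
Hence the limit is ln(19/31).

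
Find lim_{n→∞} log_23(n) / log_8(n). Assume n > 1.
lim = ln(8) / ln(23) = log_23(8)

Change of base: log_23(n) = ln n / ln 23 and log_8(n) = ln n / ln 8. The ratio is (ln n / ln 23) · (ln 8 / ln n) = ln 8 / ln 23, a constant independent of n. So the limit is ln 8 / ln 23 = log_23(8).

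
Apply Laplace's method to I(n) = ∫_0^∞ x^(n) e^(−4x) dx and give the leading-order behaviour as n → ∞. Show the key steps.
I(n) ~ (sqrt(2π·n) / 4) · (n/(4e))^(n)

Write the integrand as exp(n ln x − 4x) and set f(x) = n ln x − 4x. Then f'(x) = n/x − 4 = 0 at x* = n/4, and f''(x*) = −n/x*^2 = −4^2/(n). Laplace's method (interior maximum) gives
  I(n) ~ e^(f(x*)) · sqrt(2π / |f''(x*)|)
        = exp(n ln(n/4) − n) · sqrt(2π · n / 4^2)
        = (n/4)^(n) e^(−n) · sqrt(2π·n) / 4
        = (sqrt(2π·n) / 4) · (n/(4e))^(n).
This matches Γ(n+1)/4^(n+1) with Stirling applied to Γ.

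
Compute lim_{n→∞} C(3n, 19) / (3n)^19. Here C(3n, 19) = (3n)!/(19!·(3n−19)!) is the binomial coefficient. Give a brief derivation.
lim = 1/19! = 1/121645100408832000

With N = 3n → ∞: C(N, 19) / N^19 = [N(N−1)…(N−18)] / (19! · N^19) = (1/19!) · 1 · (1 − 1/(3n)) · … · (1 − 18/(3n)). Each factor → 1 as N → ∞, so the limit is 1/19! = 1/121645100408832000.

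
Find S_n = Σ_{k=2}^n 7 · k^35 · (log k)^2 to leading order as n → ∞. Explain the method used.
S_n ~ 7 · n^36 · (log n)^2 / 36

By integral comparison, S_n = ∫_1^n 7 · x^35 · (log x)^2 dx + O(n^35 · (log n)^2). For the integral, the leading term of ∫_1^n x^35 (log x)^2 dx is n^36/36 · (log n)^2 (by repeated integration by parts; each step lowers the log-exponent and produces a relatively O(1/log n) correction). Hence S_n ~ 7 · n^36 · (log n)^2 / 36.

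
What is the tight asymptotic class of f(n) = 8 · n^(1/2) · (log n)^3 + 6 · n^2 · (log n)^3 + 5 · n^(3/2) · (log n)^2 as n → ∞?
f(n) ∈ Θ(n^2 · (log n)^3)

Compare the terms by growth order. For large n, n^a · (log n)^b dominates n^a' · (log n)^b' iff a > a', or (a = a' and b > b'). Ranking the 3 terms shows the dominant one is 6 · n^2 · (log n)^3. Hence f(n) ∈ Θ(n^2 · (log n)^3).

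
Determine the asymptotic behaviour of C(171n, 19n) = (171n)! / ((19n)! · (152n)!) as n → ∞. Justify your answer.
C(171n, 19n) ~ (387420489/16777216)^(19n) · sqrt(9/(16π·19n))

Write N = 19n. Apply Stirling to each factorial:
  (9N)! ~ sqrt(2π·9N) · (9N/e)^(9N),
  N! ~ sqrt(2π N) · (N/e)^N,
  (8N)! ~ sqrt(2π·8N) · (8N/e)^(8N).
The exponential factors combine to (9N)^(9N) / (N^N · (8N)^(8N)) = 9^(9N)/8^(8N) = (9^9/8^8)^N = (387420489/16777216)^N.
The square-root prefactors combine to sqrt(2π·9N) / (sqrt(2π N)·sqrt(2π·8N)) = sqrt(9 / (2π·8·N)) = sqrt(9/(16π·19n)).
Substituting N = 19n: C(171n, 19n) ~ (387420489/16777216)^(19n) · sqrt(9/(16π·19n)).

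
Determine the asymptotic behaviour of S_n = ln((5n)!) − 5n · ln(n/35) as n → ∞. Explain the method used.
S_n ~ 5n · (ln 175 − 1) + O(ln n)

Stirling: ln((5n)!) = 5n ln(5n) − 5n + O(ln n).
  S_n = 5n ln(5n) − 5n − 5n ln(n/35) + O(ln n)
      = 5n ln(5n) − 5n ln n + 5n ln 35 − 5n + O(ln n)
      = 5n ln 5 + 5n ln 35 − 5n + O(ln n)
      = 5n (ln 175 − 1) + O(ln n).
Numerically ln(175) − 1 ≈ 4.1648.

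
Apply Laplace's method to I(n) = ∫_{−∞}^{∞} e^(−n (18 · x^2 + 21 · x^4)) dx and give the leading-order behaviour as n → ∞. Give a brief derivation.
I(n) ~ sqrt(π/(18n))

φ(x) = 18 · x^2 + 21 · x^4 has its unique global minimum at x* = 0 (since φ'(x) = 36x + 84x^3 = 0 only at x = 0 for real x with both coefficients positive, and φ → ∞ as |x| → ∞). At x* = 0, φ(0) = 0 and φ''(0) = 36. Laplace's method then gives
  I(n) ~ sqrt(2π / (n · φ''(0))) · e^(−n φ(0)) = sqrt(2π / (36n)) = sqrt(π/(18n)).
The 21 · x^4 term contributes only at subleading order (an O(1/n) relative correction).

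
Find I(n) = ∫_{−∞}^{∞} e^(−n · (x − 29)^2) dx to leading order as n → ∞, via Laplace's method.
I(n) = sqrt(π/n)

Here φ(x) = (x − 29)^2 has its unique minimum at x* = 29 with φ(x*) = 0 and φ''(x*) = 2. Laplace's method gives
  I(n) ~ e^(−n φ(x*)) · sqrt(2π / (n · φ''(x*))) = sqrt(2π / (2n)) = sqrt(π/n).
This is exact: substituting u = (x − 29)·sqrt(n) gives I(n) = (1/sqrt(n)) ∫_{−∞}^{∞} e^(−u^2) du = sqrt(π/n).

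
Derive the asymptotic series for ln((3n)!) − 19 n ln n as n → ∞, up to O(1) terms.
ln((3n)!) − 19 n ln n = −16 n ln n + 3(ln 3 − 1) n + (1/2) ln(2π·3n) + O(1/n)

Stirling: ln((3n)!) = 3n ln(3n) − 3n + (1/2) ln(2π·3n) + O(1/n).
Expand 3n ln(3n) = 3n (ln n + ln 3) = 3n ln n + 3n ln 3.
Subtract 19n ln n: leading term is (3 − 19) n ln n = −16 n ln n. The next term is 3n ln 3 − 3n = 3(ln 3 − 1) n. Then the (1/2) ln(2π·3n) correction.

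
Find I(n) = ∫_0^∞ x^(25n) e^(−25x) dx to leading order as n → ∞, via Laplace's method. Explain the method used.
I(n) ~ (sqrt(2π·25n) / 25) · (25n/(25e))^(25n)

Write the integrand as exp(25n ln x − 25x) and set f(x) = 25n ln x − 25x. Then f'(x) = 25n/x − 25 = 0 at x* = 25n/25, and f''(x*) = −25n/x*^2 = −25^2/(25n). Laplace's method (interior maximum) gives
  I(n) ~ e^(f(x*)) · sqrt(2π / |f''(x*)|)
        = exp(25n ln(25n/25) − 25n) · sqrt(2π · 25n / 25^2)
        = (25n/25)^(25n) e^(−25n) · sqrt(2π·25n) / 25
        = (sqrt(2π·25n) / 25) · (25n/(25e))^(25n).
This matches Γ(25n+1)/25^(25n+1) with Stirling applied to Γ.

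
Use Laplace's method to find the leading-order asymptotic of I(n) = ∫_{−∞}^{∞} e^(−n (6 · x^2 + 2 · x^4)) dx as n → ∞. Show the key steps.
I(n) ~ sqrt(π/(6n))

φ(x) = 6 · x^2 + 2 · x^4 has its unique global minimum at x* = 0 (since φ'(x) = 12x + 8x^3 = 0 only at x = 0 for real x with both coefficients positive, and φ → ∞ as |x| → ∞). At x* = 0, φ(0) = 0 and φ''(0) = 12. Laplace's method then gives
  I(n) ~ sqrt(2π / (n · φ''(0))) · e^(−n φ(0)) = sqrt(2π / (12n)) = sqrt(π/(6n)).
The 2 · x^4 term contributes only at subleading order (an O(1/n) relative correction).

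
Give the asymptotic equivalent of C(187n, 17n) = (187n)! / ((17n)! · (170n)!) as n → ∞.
C(187n, 17n) ~ (285311670611/10000000000)^(17n) · sqrt(11/(20π·17n))

Write N = 17n. Apply Stirling to each factorial:
  (11N)! ~ sqrt(2π·11N) · (11N/e)^(11N),
  N! ~ sqrt(2π N) · (N/e)^N,
  (10N)! ~ sqrt(2π·10N) · (10N/e)^(10N).
The exponential factors combine to (11N)^(11N) / (N^N · (10N)^(10N)) = 11^(11N)/10^(10N) = (11^11/10^10)^N = (285311670611/10000000000)^N.
The square-root prefactors combine to sqrt(2π·11N) / (sqrt(2π N)·sqrt(2π·10N)) = sqrt(11 / (2π·10·N)) = sqrt(11/(20π·17n)).
Substituting N = 17n: C(187n, 17n) ~ (285311670611/10000000000)^(17n) · sqrt(11/(20π·17n)).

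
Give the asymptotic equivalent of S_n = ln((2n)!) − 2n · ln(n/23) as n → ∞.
S_n ~ 2n · (ln 46 − 1) + O(ln n)

Stirling: ln((2n)!) = 2n ln(2n) − 2n + O(ln n).
  S_n = 2n ln(2n) − 2n − 2n ln(n/23) + O(ln n)
      = 2n ln(2n) − 2n ln n + 2n ln 23 − 2n + O(ln n)
      = 2n ln 2 + 2n ln 23 − 2n + O(ln n)
      = 2n (ln 46 − 1) + O(ln n).
Numerically ln(46) − 1 ≈ 2.8286.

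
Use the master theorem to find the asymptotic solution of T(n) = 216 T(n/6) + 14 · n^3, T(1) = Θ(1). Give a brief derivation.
T(n) = Θ(n^3 log n)

log_6 216 = 3, and f(n) = 14 · n^3 = Θ(n^(log_6 216)). This is Case 2 of the master theorem: T(n) = Θ(f(n) · log n) = Θ(n^3 log n).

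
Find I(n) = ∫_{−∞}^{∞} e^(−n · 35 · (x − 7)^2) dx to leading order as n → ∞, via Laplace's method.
I(n) = sqrt(π/(35n))

Here φ(x) = 35 · (x − 7)^2 has its unique minimum at x* = 7 with φ(x*) = 0 and φ''(x*) = 70. Laplace's method gives
  I(n) ~ e^(−n φ(x*)) · sqrt(2π / (n · φ''(x*))) = sqrt(2π / (70n)) = sqrt(π/(35n)).
This is exact: substituting u = (x − 7)·sqrt(35n) gives I(n) = (1/sqrt(35n)) ∫_{−∞}^{∞} e^(−u^2) du = sqrt(π/(35n)).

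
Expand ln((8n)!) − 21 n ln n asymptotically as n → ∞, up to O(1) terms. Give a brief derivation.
ln((8n)!) − 21 n ln n = −13 n ln n + 8(ln 8 − 1) n + (1/2) ln(2π·8n) + O(1/n)

Stirling: ln((8n)!) = 8n ln(8n) − 8n + (1/2) ln(2π·8n) + O(1/n).
Expand 8n ln(8n) = 8n (ln n + ln 8) = 8n ln n + 8n ln 8.
Subtract 21n ln n: leading term is (8 − 21) n ln n = −13 n ln n. The next term is 8n ln 8 − 8n = 8(ln 8 − 1) n. Then the (1/2) ln(2π·8n) correction.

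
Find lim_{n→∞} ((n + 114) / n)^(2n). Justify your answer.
lim = e^228

Rewrite as (1 + 114/n)^(2n). By the standard limit (1 + x/n)^n → e^x, we have (1 + 114/n)^n → e^114, and raising to the 2nd power gives e^228.
More precisely, ln[(1 + 114/n)^(2n)] = 2n · ln(1 + 114/n) = 2n · (114/n + O(1/n^2)) = 228 + O(1/n) → 228.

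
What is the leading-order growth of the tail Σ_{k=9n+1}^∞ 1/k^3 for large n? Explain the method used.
Σ_{k>9n} 1/k^3 ~ 1/(2 · (9n)^2)

Compare to the integral: ∫_{9n}^∞ x^(−3) dx = [−x^(−2)/2]_{9n}^∞ = 1/((3−1)·(9n)^2). Euler-Maclaurin then gives
  Σ_{k>9n} 1/k^3 = ∫_{9n}^∞ dx/x^3 − 1/(2·(9n)^3) + O(1/(9n)^4).
(Equivalently this is ζ(3) − Σ_{k≤9n} 1/k^3.)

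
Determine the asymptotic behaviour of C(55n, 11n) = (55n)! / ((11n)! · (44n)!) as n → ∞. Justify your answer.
C(55n, 11n) ~ (3125/256)^(11n) · sqrt(5/(8π·11n))

Write N = 11n. Apply Stirling to each factorial:
  (5N)! ~ sqrt(2π·5N) · (5N/e)^(5N),
  N! ~ sqrt(2π N) · (N/e)^N,
  (4N)! ~ sqrt(2π·4N) · (4N/e)^(4N).
The exponential factors combine to (5N)^(5N) / (N^N · (4N)^(4N)) = 5^(5N)/4^(4N) = (5^5/4^4)^N = (3125/256)^N.
The square-root prefactors combine to sqrt(2π·5N) / (sqrt(2π N)·sqrt(2π·4N)) = sqrt(5 / (2π·4·N)) = sqrt(5/(8π·11n)).
Substituting N = 11n: C(55n, 11n) ~ (3125/256)^(11n) · sqrt(5/(8π·11n)).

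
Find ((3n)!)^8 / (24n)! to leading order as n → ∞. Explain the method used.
((3n)!)^8/(24n)! ~ ((2π·3n)^(7/2) / sqrt(8)) · 8^(−8·3n)  →  0

Write N = 3n. Stirling: N! ~ sqrt(2π N)(N/e)^N and (8N)! ~ sqrt(2π·8N)·(8N/e)^(8N).
  (N!)^8/(8N)! ~ (2π N)^(8/2) (N/e)^(8N) / [sqrt(2π·8N) (8N/e)^(8N)]
     = (2π N)^(8/2) / sqrt(2π·8N) · (N/(8N))^(8N)
     = (2π N)^((8−1)/2) / sqrt(8) · 8^(−8N).
Since 8^8 > 1, the factor 8^(−8N) decays exponentially, so the ratio → 0. Substituting N = 3n gives the stated form.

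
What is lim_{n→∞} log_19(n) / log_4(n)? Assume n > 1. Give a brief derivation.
lim = ln(4) / ln(19) = log_19(4)

Change of base: log_19(n) = ln n / ln 19 and log_4(n) = ln n / ln 4. The ratio is (ln n / ln 19) · (ln 4 / ln n) = ln 4 / ln 19, a constant independent of n. So the limit is ln 4 / ln 19 = log_19(4).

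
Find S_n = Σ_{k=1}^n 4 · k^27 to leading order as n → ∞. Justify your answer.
S_n ~ n^28 / 7

By integral comparison (Euler-Maclaurin), Σ_{k=1}^n 4 · k^27 = 4 · ∫_0^n x^27 dx + O(n^27) = 4 · n^28/28 = n^28 / 7 + O(n^27). (Equivalently, Faulhaber's formula gives the same leading term.)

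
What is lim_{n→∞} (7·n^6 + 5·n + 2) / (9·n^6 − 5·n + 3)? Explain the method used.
lim = 7/9

For large n the leading n^6 terms dominate both numerator and denominator. Dividing top and bottom by n^6, every other term tends to 0, leaving 7/9.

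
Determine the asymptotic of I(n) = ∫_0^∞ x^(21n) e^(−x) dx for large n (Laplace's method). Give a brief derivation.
I(n) ~ sqrt(2π·21n) · (21n/e)^(21n)

Write the integrand as exp(21n ln x − x) and set f(x) = 21n ln x − x. Then f'(x) = 21n/x − 1 = 0 at x* = 21n, and f''(x*) = −21n/x*^2 = −1/(21n). Laplace's method (interior maximum) gives
  I(n) ~ e^(f(x*)) · sqrt(2π / |f''(x*)|)
        = exp(21n ln(21n) − 21n) · sqrt(2π · 21n)
        = (21n)^(21n) e^(−21n) · sqrt(2π·21n)
        = sqrt(2π·21n) · (21n/e)^(21n).
This matches Γ(21n+1) with Stirling applied to Γ.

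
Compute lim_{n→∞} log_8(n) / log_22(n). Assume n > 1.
lim = ln(22) / ln(8) = log_8(22)

Change of base: log_8(n) = ln n / ln 8 and log_22(n) = ln n / ln 22. The ratio is (ln n / ln 8) · (ln 22 / ln n) = ln 22 / ln 8, a constant independent of n. So the limit is ln 22 / ln 8 = log_8(22).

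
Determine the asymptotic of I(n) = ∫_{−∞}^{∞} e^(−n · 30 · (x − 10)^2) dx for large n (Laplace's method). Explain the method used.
I(n) = sqrt(π/(30n))

Here φ(x) = 30 · (x − 10)^2 has its unique minimum at x* = 10 with φ(x*) = 0 and φ''(x*) = 60. Laplace's method gives
  I(n) ~ e^(−n φ(x*)) · sqrt(2π / (n · φ''(x*))) = sqrt(2π / (60n)) = sqrt(π/(30n)).
This is exact: substituting u = (x − 10)·sqrt(30n) gives I(n) = (1/sqrt(30n)) ∫_{−∞}^{∞} e^(−u^2) du = sqrt(π/(30n)).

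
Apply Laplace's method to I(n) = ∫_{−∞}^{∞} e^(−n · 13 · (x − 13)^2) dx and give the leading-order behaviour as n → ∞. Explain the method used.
I(n) = sqrt(π/(13n))

Here φ(x) = 13 · (x − 13)^2 has its unique minimum at x* = 13 with φ(x*) = 0 and φ''(x*) = 26. Laplace's method gives
  I(n) ~ e^(−n φ(x*)) · sqrt(2π / (n · φ''(x*))) = sqrt(2π / (26n)) = sqrt(π/(13n)).
This is exact: substituting u = (x − 13)·sqrt(13n) gives I(n) = (1/sqrt(13n)) ∫_{−∞}^{∞} e^(−u^2) du = sqrt(π/(13n)).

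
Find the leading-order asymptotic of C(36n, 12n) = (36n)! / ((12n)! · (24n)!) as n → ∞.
C(36n, 12n) ~ (27/4)^(12n) · sqrt(3/(4π·12n))

Write N = 12n. Apply Stirling to each factorial:
  (3N)! ~ sqrt(2π·3N) · (3N/e)^(3N),
  N! ~ sqrt(2π N) · (N/e)^N,
  (2N)! ~ sqrt(2π·2N) · (2N/e)^(2N).
The exponential factors combine to (3N)^(3N) / (N^N · (2N)^(2N)) = 3^(3N)/2^(2N) = (3^3/2^2)^N = (27/4)^N.
The square-root prefactors combine to sqrt(2π·3N) / (sqrt(2π N)·sqrt(2π·2N)) = sqrt(3 / (2π·2·N)) = sqrt(3/(4π·12n)).
Substituting N = 12n: C(36n, 12n) ~ (27/4)^(12n) · sqrt(3/(4π·12n)).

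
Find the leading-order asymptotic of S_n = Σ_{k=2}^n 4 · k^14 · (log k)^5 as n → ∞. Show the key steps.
S_n ~ 4 · n^15 · (log n)^5 / 15

By integral comparison, S_n = ∫_1^n 4 · x^14 · (log x)^5 dx + O(n^14 · (log n)^5). For the integral, the leading term of ∫_1^n x^14 (log x)^5 dx is n^15/15 · (log n)^5 (by repeated integration by parts; each step lowers the log-exponent and produces a relatively O(1/log n) correction). Hence S_n ~ 4 · n^15 · (log n)^5 / 15.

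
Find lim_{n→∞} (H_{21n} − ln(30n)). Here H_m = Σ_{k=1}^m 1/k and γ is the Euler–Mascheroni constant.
lim = ln(7/10) + γ

By Euler-Maclaurin, H_m = ln m + γ + O(1/m). So
  H_{21n} − ln(30n) = ln(21n) + γ − ln(30n) + O(1/n)
                       = ln(21/30) + γ + O(1/n).
Hence the limit is ln(21/30) + γ (= ln(7/10)).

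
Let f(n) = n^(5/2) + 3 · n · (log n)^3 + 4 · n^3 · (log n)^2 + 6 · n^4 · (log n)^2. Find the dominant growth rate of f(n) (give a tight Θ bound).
f(n) ∈ Θ(n^4 · (log n)^2)

Compare the terms by growth order. For large n, n^a · (log n)^b dominates n^a' · (log n)^b' iff a > a', or (a = a' and b > b'). Ranking the 4 terms shows the dominant one is 6 · n^4 · (log n)^2. Hence f(n) ∈ Θ(n^4 · (log n)^2).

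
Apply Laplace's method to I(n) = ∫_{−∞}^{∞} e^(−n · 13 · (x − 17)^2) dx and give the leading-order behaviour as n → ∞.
I(n) = sqrt(π/(13n))

Here φ(x) = 13 · (x − 17)^2 has its unique minimum at x* = 17 with φ(x*) = 0 and φ''(x*) = 26. Laplace's method gives
  I(n) ~ e^(−n φ(x*)) · sqrt(2π / (n · φ''(x*))) = sqrt(2π / (26n)) = sqrt(π/(13n)).
This is exact: substituting u = (x − 17)·sqrt(13n) gives I(n) = (1/sqrt(13n)) ∫_{−∞}^{∞} e^(−u^2) du = sqrt(π/(13n)).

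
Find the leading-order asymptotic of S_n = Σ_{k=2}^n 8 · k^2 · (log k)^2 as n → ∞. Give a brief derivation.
S_n ~ 8 · n^3 · (log n)^2 / 3

By integral comparison, S_n = ∫_1^n 8 · x^2 · (log x)^2 dx + O(n^2 · (log n)^2). For the integral, the leading term of ∫_1^n x^2 (log x)^2 dx is n^3/3 · (log n)^2 (by repeated integration by parts; each step lowers the log-exponent and produces a relatively O(1/log n) correction). Hence S_n ~ 8 · n^3 · (log n)^2 / 3.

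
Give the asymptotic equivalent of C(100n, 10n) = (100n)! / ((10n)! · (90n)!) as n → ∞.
C(100n, 10n) ~ (10000000000/387420489)^(10n) · sqrt(5/(9π·10n))

Write N = 10n. Apply Stirling to each factorial:
  (10N)! ~ sqrt(2π·10N) · (10N/e)^(10N),
  N! ~ sqrt(2π N) · (N/e)^N,
  (9N)! ~ sqrt(2π·9N) · (9N/e)^(9N).
The exponential factors combine to (10N)^(10N) / (N^N · (9N)^(9N)) = 10^(10N)/9^(9N) = (10^10/9^9)^N = (10000000000/387420489)^N.
The square-root prefactors combine to sqrt(2π·10N) / (sqrt(2π N)·sqrt(2π·9N)) = sqrt(10 / (2π·9·N)) = sqrt(5/(9π·10n)).
Substituting N = 10n: C(100n, 10n) ~ (10000000000/387420489)^(10n) · sqrt(5/(9π·10n)).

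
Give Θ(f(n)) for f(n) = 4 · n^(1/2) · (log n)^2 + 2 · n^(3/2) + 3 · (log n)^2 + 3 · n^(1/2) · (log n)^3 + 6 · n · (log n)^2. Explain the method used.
f(n) ∈ Θ(n^(3/2))

Compare the terms by growth order. For large n, n^a · (log n)^b dominates n^a' · (log n)^b' iff a > a', or (a = a' and b > b'). Ranking the 5 terms shows the dominant one is 2 · n^(3/2). Hence f(n) ∈ Θ(n^(3/2)).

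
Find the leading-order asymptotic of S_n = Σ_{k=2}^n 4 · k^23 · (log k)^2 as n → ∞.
S_n ~ n^24 · (log n)^2 / 6

By integral comparison, S_n = ∫_1^n 4 · x^23 · (log x)^2 dx + O(n^23 · (log n)^2). For the integral, the leading term of ∫_1^n x^23 (log x)^2 dx is n^24/24 · (log n)^2 (by repeated integration by parts; each step lowers the log-exponent and produces a relatively O(1/log n) correction). Hence S_n ~ n^24 · (log n)^2 / 6.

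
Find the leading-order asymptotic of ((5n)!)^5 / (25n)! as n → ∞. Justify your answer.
((5n)!)^5/(25n)! ~ ((2π·5n)^(4/2) / sqrt(5)) · 5^(−5·5n)  →  0

Write N = 5n. Stirling: N! ~ sqrt(2π N)(N/e)^N and (5N)! ~ sqrt(2π·5N)·(5N/e)^(5N).
  (N!)^5/(5N)! ~ (2π N)^(5/2) (N/e)^(5N) / [sqrt(2π·5N) (5N/e)^(5N)]
     = (2π N)^(5/2) / sqrt(2π·5N) · (N/(5N))^(5N)
     = (2π N)^((5−1)/2) / sqrt(5) · 5^(−5N).
Since 5^5 > 1, the factor 5^(−5N) decays exponentially, so the ratio → 0. Substituting N = 5n gives the stated form.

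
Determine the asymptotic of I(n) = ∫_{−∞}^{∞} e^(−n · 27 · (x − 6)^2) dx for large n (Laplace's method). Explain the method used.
I(n) = sqrt(π/(27n))

Here φ(x) = 27 · (x − 6)^2 has its unique minimum at x* = 6 with φ(x*) = 0 and φ''(x*) = 54. Laplace's method gives
  I(n) ~ e^(−n φ(x*)) · sqrt(2π / (n · φ''(x*))) = sqrt(2π / (54n)) = sqrt(π/(27n)).
This is exact: substituting u = (x − 6)·sqrt(27n) gives I(n) = (1/sqrt(27n)) ∫_{−∞}^{∞} e^(−u^2) du = sqrt(π/(27n)).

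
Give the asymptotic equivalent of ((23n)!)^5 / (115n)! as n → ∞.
((23n)!)^5/(115n)! ~ ((2π·23n)^(4/2) / sqrt(5)) · 5^(−5·23n)  →  0

Write N = 23n. Stirling: N! ~ sqrt(2π N)(N/e)^N and (5N)! ~ sqrt(2π·5N)·(5N/e)^(5N).
  (N!)^5/(5N)! ~ (2π N)^(5/2) (N/e)^(5N) / [sqrt(2π·5N) (5N/e)^(5N)]
     = (2π N)^(5/2) / sqrt(2π·5N) · (N/(5N))^(5N)
     = (2π N)^((5−1)/2) / sqrt(5) · 5^(−5N).
Since 5^5 > 1, the factor 5^(−5N) decays exponentially, so the ratio → 0. Substituting N = 23n gives the stated form.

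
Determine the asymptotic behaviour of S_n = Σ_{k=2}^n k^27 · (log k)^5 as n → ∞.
S_n ~ n^28 · (log n)^5 / 28

By integral comparison, S_n = ∫_1^n x^27 · (log x)^5 dx + O(n^27 · (log n)^5). For the integral, the leading term of ∫_1^n x^27 (log x)^5 dx is n^28/28 · (log n)^5 (by repeated integration by parts; each step lowers the log-exponent and produces a relatively O(1/log n) correction). Hence S_n ~ n^28 · (log n)^5 / 28.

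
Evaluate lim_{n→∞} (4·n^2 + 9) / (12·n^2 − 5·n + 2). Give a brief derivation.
lim = 4/12 = 1/3

For large n the leading n^2 terms dominate both numerator and denominator. Dividing top and bottom by n^2, every other term tends to 0, leaving 4/12 = 1/3.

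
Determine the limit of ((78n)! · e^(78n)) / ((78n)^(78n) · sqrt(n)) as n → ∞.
lim = sqrt(2π·78)

Stirling: (78n)! ~ sqrt(2π·78n) · (78n/e)^(78n). Hence
  (78n)! · e^(78n) / (78n)^(78n) ~ sqrt(2π·78n).
Dividing by sqrt(n): sqrt(2π·78n) / sqrt(n) = sqrt(2π·78) · n^((1−1)/2), so the limit is sqrt(2π·78).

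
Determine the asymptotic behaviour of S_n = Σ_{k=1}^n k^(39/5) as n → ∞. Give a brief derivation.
S_n ~ (5/44) · n^(44/5)

Integral comparison: Σ_{k=1}^n k^(39/5) = ∫_0^n x^(39/5) dx + O(n^(39/5)). The integral is n^(1 + 39/5) / (1 + 39/5) = n^((39+5)/5) / ((39+5)/5) = (5/44) · n^(44/5).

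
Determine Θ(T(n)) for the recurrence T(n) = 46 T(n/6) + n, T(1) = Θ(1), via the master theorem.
T(n) = Θ(n^(log_6 46))

Master theorem: compare f(n) = n to n^(log_6 46) where log_6 46 ≈ 2.137. Since 1 < log_6 46, we have f(n) = O(n^(log_6 46 − ε)) for some ε > 0 — Case 1. Hence T(n) = Θ(n^(log_6 46)).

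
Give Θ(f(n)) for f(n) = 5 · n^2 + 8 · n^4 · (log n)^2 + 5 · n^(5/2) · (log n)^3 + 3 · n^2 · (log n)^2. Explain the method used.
f(n) ∈ Θ(n^4 · (log n)^2)

Compare the terms by growth order. For large n, n^a · (log n)^b dominates n^a' · (log n)^b' iff a > a', or (a = a' and b > b'). Ranking the 4 terms shows the dominant one is 8 · n^4 · (log n)^2. Hence f(n) ∈ Θ(n^4 · (log n)^2).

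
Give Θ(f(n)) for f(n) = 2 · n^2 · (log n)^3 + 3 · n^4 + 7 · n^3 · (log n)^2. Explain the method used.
f(n) ∈ Θ(n^4)

Compare the terms by growth order. For large n, n^a · (log n)^b dominates n^a' · (log n)^b' iff a > a', or (a = a' and b > b'). Ranking the 3 terms shows the dominant one is 3 · n^4. Hence f(n) ∈ Θ(n^4).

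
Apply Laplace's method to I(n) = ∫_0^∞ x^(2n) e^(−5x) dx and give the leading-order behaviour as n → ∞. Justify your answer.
I(n) ~ (sqrt(2π·2n) / 5) · (2n/(5e))^(2n)

Write the integrand as exp(2n ln x − 5x) and set f(x) = 2n ln x − 5x. Then f'(x) = 2n/x − 5 = 0 at x* = 2n/5, and f''(x*) = −2n/x*^2 = −5^2/(2n). Laplace's method (interior maximum) gives
  I(n) ~ e^(f(x*)) · sqrt(2π / |f''(x*)|)
        = exp(2n ln(2n/5) − 2n) · sqrt(2π · 2n / 5^2)
        = (2n/5)^(2n) e^(−2n) · sqrt(2π·2n) / 5
        = (sqrt(2π·2n) / 5) · (2n/(5e))^(2n).
This matches Γ(2n+1)/5^(2n+1) with Stirling applied to Γ.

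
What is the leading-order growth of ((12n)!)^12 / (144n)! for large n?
((12n)!)^12/(144n)! ~ ((2π·12n)^(11/2) / sqrt(12)) · 12^(−12·12n)  →  0

Write N = 12n. Stirling: N! ~ sqrt(2π N)(N/e)^N and (12N)! ~ sqrt(2π·12N)·(12N/e)^(12N).
  (N!)^12/(12N)! ~ (2π N)^(12/2) (N/e)^(12N) / [sqrt(2π·12N) (12N/e)^(12N)]
     = (2π N)^(12/2) / sqrt(2π·12N) · (N/(12N))^(12N)
     = (2π N)^((12−1)/2) / sqrt(12) · 12^(−12N).
Since 12^12 > 1, the factor 12^(−12N) decays exponentially, so the ratio → 0. Substituting N = 12n gives the stated form.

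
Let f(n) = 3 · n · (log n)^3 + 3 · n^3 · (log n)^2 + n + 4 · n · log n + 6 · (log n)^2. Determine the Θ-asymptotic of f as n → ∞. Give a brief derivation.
f(n) ∈ Θ(n^3 · (log n)^2)

Compare the terms by growth order. For large n, n^a · (log n)^b dominates n^a' · (log n)^b' iff a > a', or (a = a' and b > b'). Ranking the 5 terms shows the dominant one is 3 · n^3 · (log n)^2. Hence f(n) ∈ Θ(n^3 · (log n)^2).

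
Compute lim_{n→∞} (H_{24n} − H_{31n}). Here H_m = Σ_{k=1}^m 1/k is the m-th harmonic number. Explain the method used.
lim = ln(24/31)

Euler-Maclaurin gives H_m = ln m + γ + 1/(2m) + O(1/m^2). The γ and O(1/m) terms cancel in the difference:
  H_{24n} − H_{31n} = ln(24n) − ln(31n) + O(1/n) = ln(24/31) + O(1/n).
Hence the limit is ln(24/31).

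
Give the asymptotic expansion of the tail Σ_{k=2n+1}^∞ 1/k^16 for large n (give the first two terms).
Σ_{k>2n} 1/k^16 = 1/(15 · (2n)^15) − 1/(2 · (2n)^16) + O(1/(2n)^17)

Compare to the integral: ∫_{2n}^∞ x^(−16) dx = [−x^(−15)/15]_{2n}^∞ = 1/((16−1)·(2n)^15). The Euler-Maclaurin correction adds −f(2n)/2 = −1/(2·(2n)^16). Euler-Maclaurin then gives
  Σ_{k>2n} 1/k^16 = ∫_{2n}^∞ dx/x^16 − 1/(2·(2n)^16) + O(1/(2n)^17).
(Equivalently this is ζ(16) − Σ_{k≤2n} 1/k^16.)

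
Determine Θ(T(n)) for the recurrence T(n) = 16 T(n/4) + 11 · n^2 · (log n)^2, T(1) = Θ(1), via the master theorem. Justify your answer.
T(n) = Θ(n^2 · (log n)^3)

Here log_4 16 = 2 and f(n) = 11 · n^2 · (log n)^2 = Θ(n^(log_4 16) · (log n)^2). This is the extended Case 2 of the master theorem (f matches the critical exponent up to log factors), giving T(n) = Θ(n^(log_4 16) · (log n)^(2+1)) = Θ(n^2 · (log n)^3).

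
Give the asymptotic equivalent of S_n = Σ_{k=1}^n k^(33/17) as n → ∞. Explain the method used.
S_n ~ (17/50) · n^(50/17)

Integral comparison: Σ_{k=1}^n k^(33/17) = ∫_0^n x^(33/17) dx + O(n^(33/17)). The integral is n^(1 + 33/17) / (1 + 33/17) = n^((33+17)/17) / ((33+17)/17) = (17/50) · n^(50/17).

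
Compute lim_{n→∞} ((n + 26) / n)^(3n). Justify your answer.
lim = e^78

Rewrite as (1 + 26/n)^(3n). By the standard limit (1 + x/n)^n → e^x, we have (1 + 26/n)^n → e^26, and raising to the 3rd power gives e^78.
More precisely, ln[(1 + 26/n)^(3n)] = 3n · ln(1 + 26/n) = 3n · (26/n + O(1/n^2)) = 78 + O(1/n) → 78.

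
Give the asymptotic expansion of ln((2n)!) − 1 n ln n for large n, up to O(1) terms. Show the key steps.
ln((2n)!) − 1 n ln n = n ln n + 2(ln 2 − 1) n + (1/2) ln(2π·2n) + O(1/n)

Stirling: ln((2n)!) = 2n ln(2n) − 2n + (1/2) ln(2π·2n) + O(1/n).
Expand 2n ln(2n) = 2n (ln n + ln 2) = 2n ln n + 2n ln 2.
Subtract 1n ln n: leading term is (2 − 1) n ln n = n ln n. The next term is 2n ln 2 − 2n = 2(ln 2 − 1) n. Then the (1/2) ln(2π·2n) correction.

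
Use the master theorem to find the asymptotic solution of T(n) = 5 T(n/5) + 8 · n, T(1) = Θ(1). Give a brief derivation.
T(n) = Θ(n log n)

log_5 5 = 1, and f(n) = 8 · n = Θ(n^(log_5 5)). This is Case 2 of the master theorem: T(n) = Θ(f(n) · log n) = Θ(n log n).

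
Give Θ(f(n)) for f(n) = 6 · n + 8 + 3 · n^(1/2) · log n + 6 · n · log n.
f(n) ∈ Θ(n · log n)

Compare the terms by growth order. For large n, n^a · (log n)^b dominates n^a' · (log n)^b' iff a > a', or (a = a' and b > b'). Ranking the 4 terms shows the dominant one is 6 · n · log n. Hence f(n) ∈ Θ(n · log n).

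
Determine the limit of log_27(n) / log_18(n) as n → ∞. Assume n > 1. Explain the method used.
lim = ln(18) / ln(27) = log_27(18)

Change of base: log_27(n) = ln n / ln 27 and log_18(n) = ln n / ln 18. The ratio is (ln n / ln 27) · (ln 18 / ln n) = ln 18 / ln 27, a constant independent of n. So the limit is ln 18 / ln 27 = log_27(18).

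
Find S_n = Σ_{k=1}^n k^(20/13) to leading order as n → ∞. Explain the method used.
S_n ~ (13/33) · n^(33/13)

Integral comparison: Σ_{k=1}^n k^(20/13) = ∫_0^n x^(20/13) dx + O(n^(20/13)). The integral is n^(1 + 20/13) / (1 + 20/13) = n^((20+13)/13) / ((20+13)/13) = (13/33) · n^(33/13).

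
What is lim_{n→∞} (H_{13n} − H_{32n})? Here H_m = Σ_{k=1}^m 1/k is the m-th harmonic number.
lim = ln(13/32)

Euler-Maclaurin gives H_m = ln m + γ + 1/(2m) + O(1/m^2). The γ and O(1/m) terms cancel in the difference:
  H_{13n} − H_{32n} = ln(13n) − ln(32n) + O(1/n) = ln(13/32) + O(1/n).
Hence the limit is ln(13/32).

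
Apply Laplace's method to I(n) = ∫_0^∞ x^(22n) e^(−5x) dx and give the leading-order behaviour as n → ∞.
I(n) ~ (sqrt(2π·22n) / 5) · (22n/(5e))^(22n)

Write the integrand as exp(22n ln x − 5x) and set f(x) = 22n ln x − 5x. Then f'(x) = 22n/x − 5 = 0 at x* = 22n/5, and f''(x*) = −22n/x*^2 = −5^2/(22n). Laplace's method (interior maximum) gives
  I(n) ~ e^(f(x*)) · sqrt(2π / |f''(x*)|)
        = exp(22n ln(22n/5) − 22n) · sqrt(2π · 22n / 5^2)
        = (22n/5)^(22n) e^(−22n) · sqrt(2π·22n) / 5
        = (sqrt(2π·22n) / 5) · (22n/(5e))^(22n).
This matches Γ(22n+1)/5^(22n+1) with Stirling applied to Γ.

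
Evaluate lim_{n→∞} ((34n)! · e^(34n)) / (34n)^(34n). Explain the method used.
lim = ∞

Stirling: (34n)! ~ sqrt(2π·34n) · (34n/e)^(34n). Hence
  (34n)! · e^(34n) / (34n)^(34n) ~ sqrt(2π·34n) = sqrt(2π·34) · sqrt(n) → ∞.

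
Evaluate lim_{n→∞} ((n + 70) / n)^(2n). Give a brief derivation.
lim = e^140

Rewrite as (1 + 70/n)^(2n). By the standard limit (1 + x/n)^n → e^x, we have (1 + 70/n)^n → e^70, and raising to the 2nd power gives e^140.
More precisely, ln[(1 + 70/n)^(2n)] = 2n · ln(1 + 70/n) = 2n · (70/n + O(1/n^2)) = 140 + O(1/n) → 140.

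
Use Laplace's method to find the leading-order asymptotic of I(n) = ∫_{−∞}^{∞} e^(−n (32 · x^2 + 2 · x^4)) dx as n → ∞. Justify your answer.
I(n) ~ sqrt(π/(32n))

φ(x) = 32 · x^2 + 2 · x^4 has its unique global minimum at x* = 0 (since φ'(x) = 64x + 8x^3 = 0 only at x = 0 for real x with both coefficients positive, and φ → ∞ as |x| → ∞). At x* = 0, φ(0) = 0 and φ''(0) = 64. Laplace's method then gives
  I(n) ~ sqrt(2π / (n · φ''(0))) · e^(−n φ(0)) = sqrt(2π / (64n)) = sqrt(π/(32n)).
The 2 · x^4 term contributes only at subleading order (an O(1/n) relative correction).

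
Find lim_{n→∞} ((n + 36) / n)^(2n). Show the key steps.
lim = e^72

Rewrite as (1 + 36/n)^(2n). By the standard limit (1 + x/n)^n → e^x, we have (1 + 36/n)^n → e^36, and raising to the 2nd power gives e^72.
More precisely, ln[(1 + 36/n)^(2n)] = 2n · ln(1 + 36/n) = 2n · (36/n + O(1/n^2)) = 72 + O(1/n) → 72.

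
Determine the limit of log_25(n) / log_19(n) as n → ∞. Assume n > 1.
lim = ln(19) / ln(25) = log_25(19)

Change of base: log_25(n) = ln n / ln 25 and log_19(n) = ln n / ln 19. The ratio is (ln n / ln 25) · (ln 19 / ln n) = ln 19 / ln 25, a constant independent of n. So the limit is ln 19 / ln 25 = log_25(19).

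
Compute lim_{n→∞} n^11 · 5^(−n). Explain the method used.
lim = 0

Exponentials with base > 1 dominate every fixed polynomial: for any fixed c, n^c / 5^n → 0 as n → ∞ (e.g. by the ratio test, or by writing 5^n = e^(n ln 5) and noting e^(n ln 5) / n^c → ∞). Hence n^11 · 5^(−n) = n^11 / 5^n → 0.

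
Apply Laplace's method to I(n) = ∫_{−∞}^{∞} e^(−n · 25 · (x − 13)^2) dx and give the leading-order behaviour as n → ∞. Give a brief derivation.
I(n) = sqrt(π/(25n))

Here φ(x) = 25 · (x − 13)^2 has its unique minimum at x* = 13 with φ(x*) = 0 and φ''(x*) = 50. Laplace's method gives
  I(n) ~ e^(−n φ(x*)) · sqrt(2π / (n · φ''(x*))) = sqrt(2π / (50n)) = sqrt(π/(25n)).
This is exact: substituting u = (x − 13)·sqrt(25n) gives I(n) = (1/sqrt(25n)) ∫_{−∞}^{∞} e^(−u^2) du = sqrt(π/(25n)).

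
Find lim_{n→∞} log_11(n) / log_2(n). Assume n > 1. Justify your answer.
lim = ln(2) / ln(11) = log_11(2)

Change of base: log_11(n) = ln n / ln 11 and log_2(n) = ln n / ln 2. The ratio is (ln n / ln 11) · (ln 2 / ln n) = ln 2 / ln 11, a constant independent of n. So the limit is ln 2 / ln 11 = log_11(2).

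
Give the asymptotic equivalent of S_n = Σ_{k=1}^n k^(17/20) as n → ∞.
S_n ~ (20/37) · n^(37/20)

Integral comparison: Σ_{k=1}^n k^(17/20) = ∫_0^n x^(17/20) dx + O(n^(17/20)). The integral is n^(1 + 17/20) / (1 + 17/20) = n^((17+20)/20) / ((17+20)/20) = (20/37) · n^(37/20).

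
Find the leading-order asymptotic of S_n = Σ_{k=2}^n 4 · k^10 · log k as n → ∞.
S_n ~ 4 · n^11 log n / 11 − 4 · n^11 / 121

By integral comparison, S_n = ∫_1^n 4 · x^10 · log x dx + O(n^10 · log n). For the integral, ∫ x^10 log x dx = n^11 log n / 11 − n^11/121 (integration by parts). Hence S_n ~ 4 · n^11 log n / 11 − 4 · n^11 / 121.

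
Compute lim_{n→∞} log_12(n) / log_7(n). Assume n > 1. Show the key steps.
lim = ln(7) / ln(12) = log_12(7)

Change of base: log_12(n) = ln n / ln 12 and log_7(n) = ln n / ln 7. The ratio is (ln n / ln 12) · (ln 7 / ln n) = ln 7 / ln 12, a constant independent of n. So the limit is ln 7 / ln 12 = log_12(7).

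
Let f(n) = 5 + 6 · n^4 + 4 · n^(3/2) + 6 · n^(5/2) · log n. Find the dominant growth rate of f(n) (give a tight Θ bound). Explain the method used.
f(n) ∈ Θ(n^4)

Compare the terms by growth order. For large n, n^a · (log n)^b dominates n^a' · (log n)^b' iff a > a', or (a = a' and b > b'). Ranking the 4 terms shows the dominant one is 6 · n^4. Hence f(n) ∈ Θ(n^4).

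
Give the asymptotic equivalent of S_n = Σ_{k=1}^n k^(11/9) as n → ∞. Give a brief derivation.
S_n ~ (9/20) · n^(20/9)

Integral comparison: Σ_{k=1}^n k^(11/9) = ∫_0^n x^(11/9) dx + O(n^(11/9)). The integral is n^(1 + 11/9) / (1 + 11/9) = n^((11+9)/9) / ((11+9)/9) = (9/20) · n^(20/9).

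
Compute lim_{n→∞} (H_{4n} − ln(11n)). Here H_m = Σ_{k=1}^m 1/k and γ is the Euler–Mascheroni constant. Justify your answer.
lim = ln(4/11) + γ

By Euler-Maclaurin, H_m = ln m + γ + O(1/m). So
  H_{4n} − ln(11n) = ln(4n) + γ − ln(11n) + O(1/n)
                       = ln(4/11) + γ + O(1/n).
Hence the limit is ln(4/11) + γ.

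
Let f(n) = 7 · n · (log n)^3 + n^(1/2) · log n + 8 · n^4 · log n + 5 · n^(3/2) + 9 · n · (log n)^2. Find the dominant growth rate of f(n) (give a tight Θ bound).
f(n) ∈ Θ(n^4 · log n)

Compare the terms by growth order. For large n, n^a · (log n)^b dominates n^a' · (log n)^b' iff a > a', or (a = a' and b > b'). Ranking the 5 terms shows the dominant one is 8 · n^4 · log n. Hence f(n) ∈ Θ(n^4 · log n).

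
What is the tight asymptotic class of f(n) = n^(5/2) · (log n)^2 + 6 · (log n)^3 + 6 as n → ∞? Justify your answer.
f(n) ∈ Θ(n^(5/2) · (log n)^2)

Compare the terms by growth order. For large n, n^a · (log n)^b dominates n^a' · (log n)^b' iff a > a', or (a = a' and b > b'). Ranking the 3 terms shows the dominant one is n^(5/2) · (log n)^2. Hence f(n) ∈ Θ(n^(5/2) · (log n)^2).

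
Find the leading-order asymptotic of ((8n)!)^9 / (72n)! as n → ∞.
((8n)!)^9/(72n)! ~ ((2π·8n)^(8/2) / 3) · 9^(−9·8n)  →  0

Write N = 8n. Stirling: N! ~ sqrt(2π N)(N/e)^N and (9N)! ~ sqrt(2π·9N)·(9N/e)^(9N).
  (N!)^9/(9N)! ~ (2π N)^(9/2) (N/e)^(9N) / [sqrt(2π·9N) (9N/e)^(9N)]
     = (2π N)^(9/2) / sqrt(2π·9N) · (N/(9N))^(9N)
     = (2π N)^((9−1)/2) / 3 · 9^(−9N).
Since 9^9 > 1, the factor 9^(−9N) decays exponentially, so the ratio → 0. Substituting N = 8n gives the stated form.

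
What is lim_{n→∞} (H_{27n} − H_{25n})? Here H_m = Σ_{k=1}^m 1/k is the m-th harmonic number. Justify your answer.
lim = ln(27/25)

Euler-Maclaurin gives H_m = ln m + γ + 1/(2m) + O(1/m^2). The γ and O(1/m) terms cancel in the difference:
  H_{27n} − H_{25n} = ln(27n) − ln(25n) + O(1/n) = ln(27/25) + O(1/n).
Hence the limit is ln(27/25).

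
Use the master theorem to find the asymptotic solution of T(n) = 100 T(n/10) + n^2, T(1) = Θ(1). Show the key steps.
T(n) = Θ(n^2 log n)

log_10 100 = 2, and f(n) = n^2 = Θ(n^(log_10 100)). This is Case 2 of the master theorem: T(n) = Θ(f(n) · log n) = Θ(n^2 log n).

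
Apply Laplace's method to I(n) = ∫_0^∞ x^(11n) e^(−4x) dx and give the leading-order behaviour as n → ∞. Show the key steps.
I(n) ~ (sqrt(2π·11n) / 4) · (11n/(4e))^(11n)

Write the integrand as exp(11n ln x − 4x) and set f(x) = 11n ln x − 4x. Then f'(x) = 11n/x − 4 = 0 at x* = 11n/4, and f''(x*) = −11n/x*^2 = −4^2/(11n). Laplace's method (interior maximum) gives
  I(n) ~ e^(f(x*)) · sqrt(2π / |f''(x*)|)
        = exp(11n ln(11n/4) − 11n) · sqrt(2π · 11n / 4^2)
        = (11n/4)^(11n) e^(−11n) · sqrt(2π·11n) / 4
        = (sqrt(2π·11n) / 4) · (11n/(4e))^(11n).
This matches Γ(11n+1)/4^(11n+1) with Stirling applied to Γ.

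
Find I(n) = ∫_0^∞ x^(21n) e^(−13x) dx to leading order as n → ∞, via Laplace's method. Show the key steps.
I(n) ~ (sqrt(2π·21n) / 13) · (21n/(13e))^(21n)

Write the integrand as exp(21n ln x − 13x) and set f(x) = 21n ln x − 13x. Then f'(x) = 21n/x − 13 = 0 at x* = 21n/13, and f''(x*) = −21n/x*^2 = −13^2/(21n). Laplace's method (interior maximum) gives
  I(n) ~ e^(f(x*)) · sqrt(2π / |f''(x*)|)
        = exp(21n ln(21n/13) − 21n) · sqrt(2π · 21n / 13^2)
        = (21n/13)^(21n) e^(−21n) · sqrt(2π·21n) / 13
        = (sqrt(2π·21n) / 13) · (21n/(13e))^(21n).
This matches Γ(21n+1)/13^(21n+1) with Stirling applied to Γ.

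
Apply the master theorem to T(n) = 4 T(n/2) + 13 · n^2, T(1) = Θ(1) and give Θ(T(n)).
T(n) = Θ(n^2 log n)

log_2 4 = 2, and f(n) = 13 · n^2 = Θ(n^(log_2 4)). This is Case 2 of the master theorem: T(n) = Θ(f(n) · log n) = Θ(n^2 log n).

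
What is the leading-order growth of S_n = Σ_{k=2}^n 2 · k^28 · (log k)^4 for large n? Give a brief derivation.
S_n ~ 2 · n^29 · (log n)^4 / 29

By integral comparison, S_n = ∫_1^n 2 · x^28 · (log x)^4 dx + O(n^28 · (log n)^4). For the integral, the leading term of ∫_1^n x^28 (log x)^4 dx is n^29/29 · (log n)^4 (by repeated integration by parts; each step lowers the log-exponent and produces a relatively O(1/log n) correction). Hence S_n ~ 2 · n^29 · (log n)^4 / 29.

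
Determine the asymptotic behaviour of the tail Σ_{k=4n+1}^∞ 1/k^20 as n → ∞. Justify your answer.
Σ_{k>4n} 1/k^20 ~ 1/(19 · (4n)^19)

Compare to the integral: ∫_{4n}^∞ x^(−20) dx = [−x^(−19)/19]_{4n}^∞ = 1/((20−1)·(4n)^19). Euler-Maclaurin then gives
  Σ_{k>4n} 1/k^20 = ∫_{4n}^∞ dx/x^20 − 1/(2·(4n)^20) + O(1/(4n)^21).
(Equivalently this is ζ(20) − Σ_{k≤4n} 1/k^20.)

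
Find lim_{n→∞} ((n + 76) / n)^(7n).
lim = e^532

Rewrite as (1 + 76/n)^(7n). By the standard limit (1 + x/n)^n → e^x, we have (1 + 76/n)^n → e^76, and raising to the 7th power gives e^532.
More precisely, ln[(1 + 76/n)^(7n)] = 7n · ln(1 + 76/n) = 7n · (76/n + O(1/n^2)) = 532 + O(1/n) → 532.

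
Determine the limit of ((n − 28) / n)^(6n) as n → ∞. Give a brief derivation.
lim = e^(−168)

Rewrite as (1 − 28/n)^(6n). By the standard limit (1 + x/n)^n → e^x, we have (1 − 28/n)^n → e^(−28), and raising to the 6th power gives e^(−168).
More precisely, ln[(1 − 28/n)^(6n)] = 6n · ln(1 − 28/n) = 6n · (-28/n + O(1/n^2)) = -168 + O(1/n) → -168.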